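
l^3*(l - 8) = l^4 - 8*l^3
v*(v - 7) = v^2 - 7*v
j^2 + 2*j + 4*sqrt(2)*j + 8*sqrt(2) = (j + 2)*(j + 4*sqrt(2))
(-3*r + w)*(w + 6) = -3*r*w - 18*r + w^2 + 6*w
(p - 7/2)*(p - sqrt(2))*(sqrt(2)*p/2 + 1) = sqrt(2)*p^3/2 - 7*sqrt(2)*p^2/4 - sqrt(2)*p + 7*sqrt(2)/2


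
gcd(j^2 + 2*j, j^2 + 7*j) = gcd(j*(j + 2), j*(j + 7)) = j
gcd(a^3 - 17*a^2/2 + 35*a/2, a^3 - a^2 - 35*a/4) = a^2 - 7*a/2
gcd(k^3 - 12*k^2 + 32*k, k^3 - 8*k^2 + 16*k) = k^2 - 4*k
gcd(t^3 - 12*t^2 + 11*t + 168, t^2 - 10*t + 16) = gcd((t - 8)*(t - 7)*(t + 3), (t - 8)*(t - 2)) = t - 8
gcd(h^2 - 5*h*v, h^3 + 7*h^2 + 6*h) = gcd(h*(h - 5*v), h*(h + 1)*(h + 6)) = h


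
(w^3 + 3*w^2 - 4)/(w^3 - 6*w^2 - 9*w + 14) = (w + 2)/(w - 7)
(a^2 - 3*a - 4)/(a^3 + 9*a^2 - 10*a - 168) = (a + 1)/(a^2 + 13*a + 42)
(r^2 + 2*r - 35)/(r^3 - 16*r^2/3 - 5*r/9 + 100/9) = 9*(r + 7)/(9*r^2 - 3*r - 20)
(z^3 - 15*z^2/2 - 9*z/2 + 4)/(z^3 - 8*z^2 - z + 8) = (z - 1/2)/(z - 1)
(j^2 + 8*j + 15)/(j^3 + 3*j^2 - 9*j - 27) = (j + 5)/(j^2 - 9)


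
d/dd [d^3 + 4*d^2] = d*(3*d + 8)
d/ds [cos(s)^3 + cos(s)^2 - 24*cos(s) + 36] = (-3*cos(s)^2 - 2*cos(s) + 24)*sin(s)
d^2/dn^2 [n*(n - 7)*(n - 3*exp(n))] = -3*n^2*exp(n) + 9*n*exp(n) + 6*n + 36*exp(n) - 14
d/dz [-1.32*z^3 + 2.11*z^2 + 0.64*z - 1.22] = -3.96*z^2 + 4.22*z + 0.64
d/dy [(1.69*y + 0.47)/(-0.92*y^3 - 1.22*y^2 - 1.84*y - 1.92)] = (3.1096*y^3 + 3.359*y^2 + 1.1468*y - 2.38)/(0.8464*y^6 + 2.2448*y^5 + 4.874*y^4 + 8.0224*y^3 + 8.0704*y^2 + 7.0656*y + 3.6864)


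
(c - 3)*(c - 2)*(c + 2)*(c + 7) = c^4 + 4*c^3 - 25*c^2 - 16*c + 84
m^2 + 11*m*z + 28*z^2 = (m + 4*z)*(m + 7*z)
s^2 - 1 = (s - 1)*(s + 1)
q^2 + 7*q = q*(q + 7)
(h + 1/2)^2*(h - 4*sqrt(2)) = h^3 - 4*sqrt(2)*h^2 + h^2 - 4*sqrt(2)*h + h/4 - sqrt(2)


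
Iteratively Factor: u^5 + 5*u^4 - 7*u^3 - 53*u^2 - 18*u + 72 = (u + 3)*(u^4 + 2*u^3 - 13*u^2 - 14*u + 24) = (u + 2)*(u + 3)*(u^3 - 13*u + 12) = (u - 1)*(u + 2)*(u + 3)*(u^2 + u - 12) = (u - 1)*(u + 2)*(u + 3)*(u + 4)*(u - 3)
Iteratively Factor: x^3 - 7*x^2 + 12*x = (x)*(x^2 - 7*x + 12) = x*(x - 3)*(x - 4)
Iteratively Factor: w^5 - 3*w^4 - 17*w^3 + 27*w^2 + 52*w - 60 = (w - 1)*(w^4 - 2*w^3 - 19*w^2 + 8*w + 60) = (w - 5)*(w - 1)*(w^3 + 3*w^2 - 4*w - 12) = (w - 5)*(w - 1)*(w + 2)*(w^2 + w - 6) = (w - 5)*(w - 1)*(w + 2)*(w + 3)*(w - 2)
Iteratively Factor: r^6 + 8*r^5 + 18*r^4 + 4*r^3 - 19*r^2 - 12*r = (r + 1)*(r^5 + 7*r^4 + 11*r^3 - 7*r^2 - 12*r) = (r + 1)*(r + 3)*(r^4 + 4*r^3 - r^2 - 4*r) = (r + 1)*(r + 3)*(r + 4)*(r^3 - r) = (r + 1)^2*(r + 3)*(r + 4)*(r^2 - r) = (r - 1)*(r + 1)^2*(r + 3)*(r + 4)*(r)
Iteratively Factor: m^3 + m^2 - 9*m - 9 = (m + 3)*(m^2 - 2*m - 3) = (m - 3)*(m + 3)*(m + 1)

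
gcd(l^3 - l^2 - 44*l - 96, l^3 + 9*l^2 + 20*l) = l + 4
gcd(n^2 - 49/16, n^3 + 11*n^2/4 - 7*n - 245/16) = n + 7/4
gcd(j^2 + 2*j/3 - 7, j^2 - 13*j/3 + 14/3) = j - 7/3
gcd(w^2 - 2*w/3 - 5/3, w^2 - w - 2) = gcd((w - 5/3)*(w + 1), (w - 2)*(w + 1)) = w + 1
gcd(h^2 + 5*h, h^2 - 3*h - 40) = h + 5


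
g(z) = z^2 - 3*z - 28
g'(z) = 2*z - 3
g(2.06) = -29.94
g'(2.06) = 1.12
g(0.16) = -28.45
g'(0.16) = -2.68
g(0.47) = -29.19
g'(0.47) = -2.06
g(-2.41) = -14.96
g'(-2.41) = -7.82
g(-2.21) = -16.49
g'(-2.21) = -7.42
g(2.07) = -29.93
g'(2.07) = 1.14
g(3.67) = -25.54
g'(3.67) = 4.34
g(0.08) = -28.23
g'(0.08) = -2.84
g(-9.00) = 80.00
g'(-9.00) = -21.00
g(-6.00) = 26.00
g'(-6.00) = -15.00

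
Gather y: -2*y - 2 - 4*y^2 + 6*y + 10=-4*y^2 + 4*y + 8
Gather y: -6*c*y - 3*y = y*(-6*c - 3)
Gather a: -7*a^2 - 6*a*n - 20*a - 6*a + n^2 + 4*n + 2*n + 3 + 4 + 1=-7*a^2 + a*(-6*n - 26) + n^2 + 6*n + 8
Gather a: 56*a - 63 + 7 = 56*a - 56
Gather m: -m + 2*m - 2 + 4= m + 2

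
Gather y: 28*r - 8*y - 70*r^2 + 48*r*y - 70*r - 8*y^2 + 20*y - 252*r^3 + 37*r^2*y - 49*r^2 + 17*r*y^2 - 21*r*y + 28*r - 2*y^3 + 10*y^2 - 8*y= -252*r^3 - 119*r^2 - 14*r - 2*y^3 + y^2*(17*r + 2) + y*(37*r^2 + 27*r + 4)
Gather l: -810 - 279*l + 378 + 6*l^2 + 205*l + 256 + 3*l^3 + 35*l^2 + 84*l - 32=3*l^3 + 41*l^2 + 10*l - 208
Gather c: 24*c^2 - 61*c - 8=24*c^2 - 61*c - 8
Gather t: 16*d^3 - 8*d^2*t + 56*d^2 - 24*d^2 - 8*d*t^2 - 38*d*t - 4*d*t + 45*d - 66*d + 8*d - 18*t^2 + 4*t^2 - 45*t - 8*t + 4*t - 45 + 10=16*d^3 + 32*d^2 - 13*d + t^2*(-8*d - 14) + t*(-8*d^2 - 42*d - 49) - 35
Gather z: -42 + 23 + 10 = -9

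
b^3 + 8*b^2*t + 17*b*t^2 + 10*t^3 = (b + t)*(b + 2*t)*(b + 5*t)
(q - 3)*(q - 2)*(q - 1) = q^3 - 6*q^2 + 11*q - 6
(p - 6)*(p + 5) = p^2 - p - 30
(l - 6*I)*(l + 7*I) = l^2 + I*l + 42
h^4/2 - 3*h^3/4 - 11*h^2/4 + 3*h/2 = h*(h/2 + 1)*(h - 3)*(h - 1/2)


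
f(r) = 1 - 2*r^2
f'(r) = -4*r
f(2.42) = -10.71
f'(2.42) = -9.68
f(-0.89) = -0.58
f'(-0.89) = 3.56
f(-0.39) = 0.70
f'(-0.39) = 1.56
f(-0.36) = 0.74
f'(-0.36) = 1.44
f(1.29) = -2.33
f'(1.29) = -5.16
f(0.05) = 1.00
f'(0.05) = -0.20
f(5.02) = -49.40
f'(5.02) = -20.08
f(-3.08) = -17.97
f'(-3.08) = 12.32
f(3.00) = -17.00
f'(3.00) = -12.00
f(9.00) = -161.00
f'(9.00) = -36.00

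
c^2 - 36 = (c - 6)*(c + 6)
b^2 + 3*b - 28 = (b - 4)*(b + 7)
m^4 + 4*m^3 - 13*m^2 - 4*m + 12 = (m - 2)*(m - 1)*(m + 1)*(m + 6)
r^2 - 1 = (r - 1)*(r + 1)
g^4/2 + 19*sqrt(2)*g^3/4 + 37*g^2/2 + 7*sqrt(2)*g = g*(g/2 + sqrt(2))*(g + sqrt(2)/2)*(g + 7*sqrt(2))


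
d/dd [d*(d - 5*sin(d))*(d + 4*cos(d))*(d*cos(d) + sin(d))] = -d^4*sin(d) - 4*d^3*sin(2*d) + 5*d^3*cos(d) - 5*d^3*cos(2*d) + 3*d^2*sin(d) - 25*d^2*sin(2*d)/2 - 5*d^2*cos(d) + 10*d^2*cos(2*d) - 15*d^2*cos(3*d) + 6*d^2 - 5*d*sin(d) + 4*d*sin(2*d) - 25*d*sin(3*d) + 5*d*cos(2*d) - 5*d - 5*cos(d) + 5*cos(3*d)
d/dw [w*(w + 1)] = 2*w + 1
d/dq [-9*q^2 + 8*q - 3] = 8 - 18*q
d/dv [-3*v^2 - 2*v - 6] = -6*v - 2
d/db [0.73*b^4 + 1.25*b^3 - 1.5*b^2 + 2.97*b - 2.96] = 2.92*b^3 + 3.75*b^2 - 3.0*b + 2.97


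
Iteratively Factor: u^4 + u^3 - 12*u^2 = (u + 4)*(u^3 - 3*u^2) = (u - 3)*(u + 4)*(u^2) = u*(u - 3)*(u + 4)*(u)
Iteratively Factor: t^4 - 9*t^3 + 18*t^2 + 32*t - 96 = (t - 3)*(t^3 - 6*t^2 + 32) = (t - 4)*(t - 3)*(t^2 - 2*t - 8) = (t - 4)*(t - 3)*(t + 2)*(t - 4)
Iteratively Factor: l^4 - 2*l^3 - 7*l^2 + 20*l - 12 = (l - 2)*(l^3 - 7*l + 6) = (l - 2)*(l - 1)*(l^2 + l - 6) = (l - 2)^2*(l - 1)*(l + 3)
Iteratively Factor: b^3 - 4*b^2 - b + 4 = (b + 1)*(b^2 - 5*b + 4) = (b - 4)*(b + 1)*(b - 1)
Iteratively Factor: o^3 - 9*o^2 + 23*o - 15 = (o - 1)*(o^2 - 8*o + 15) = (o - 3)*(o - 1)*(o - 5)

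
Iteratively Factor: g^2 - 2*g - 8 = (g - 4)*(g + 2)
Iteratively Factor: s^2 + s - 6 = (s + 3)*(s - 2)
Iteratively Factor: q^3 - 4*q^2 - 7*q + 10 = (q - 5)*(q^2 + q - 2) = (q - 5)*(q + 2)*(q - 1)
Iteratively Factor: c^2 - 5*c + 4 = (c - 1)*(c - 4)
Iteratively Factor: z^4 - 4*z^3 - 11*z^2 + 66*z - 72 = (z - 3)*(z^3 - z^2 - 14*z + 24) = (z - 3)*(z + 4)*(z^2 - 5*z + 6) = (z - 3)^2*(z + 4)*(z - 2)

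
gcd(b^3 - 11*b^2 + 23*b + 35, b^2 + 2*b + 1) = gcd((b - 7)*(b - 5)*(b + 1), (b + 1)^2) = b + 1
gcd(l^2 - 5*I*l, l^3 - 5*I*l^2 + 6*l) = l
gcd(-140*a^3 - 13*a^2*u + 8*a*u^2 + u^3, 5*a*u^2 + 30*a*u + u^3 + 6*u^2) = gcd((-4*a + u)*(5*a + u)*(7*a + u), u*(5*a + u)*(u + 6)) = 5*a + u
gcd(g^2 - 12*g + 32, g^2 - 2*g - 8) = g - 4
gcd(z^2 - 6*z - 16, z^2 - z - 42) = 1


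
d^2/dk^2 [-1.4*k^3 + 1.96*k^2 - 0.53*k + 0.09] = 3.92 - 8.4*k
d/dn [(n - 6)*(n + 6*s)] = 2*n + 6*s - 6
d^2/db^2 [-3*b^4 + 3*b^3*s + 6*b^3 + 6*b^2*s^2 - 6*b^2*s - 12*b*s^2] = -36*b^2 + 18*b*s + 36*b + 12*s^2 - 12*s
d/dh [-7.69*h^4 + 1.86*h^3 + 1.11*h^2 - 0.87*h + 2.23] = -30.76*h^3 + 5.58*h^2 + 2.22*h - 0.87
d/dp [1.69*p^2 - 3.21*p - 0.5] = 3.38*p - 3.21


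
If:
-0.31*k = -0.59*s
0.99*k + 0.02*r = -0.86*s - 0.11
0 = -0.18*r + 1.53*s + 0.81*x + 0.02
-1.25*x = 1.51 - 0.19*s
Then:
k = -0.00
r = -5.34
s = -0.00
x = -1.21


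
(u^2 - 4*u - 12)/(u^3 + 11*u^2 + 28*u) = (u^2 - 4*u - 12)/(u*(u^2 + 11*u + 28))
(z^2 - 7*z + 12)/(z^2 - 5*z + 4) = (z - 3)/(z - 1)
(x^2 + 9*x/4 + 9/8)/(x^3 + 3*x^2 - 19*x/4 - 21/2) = (4*x + 3)/(2*(2*x^2 + 3*x - 14))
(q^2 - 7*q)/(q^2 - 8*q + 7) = q/(q - 1)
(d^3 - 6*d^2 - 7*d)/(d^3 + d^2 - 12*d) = (d^2 - 6*d - 7)/(d^2 + d - 12)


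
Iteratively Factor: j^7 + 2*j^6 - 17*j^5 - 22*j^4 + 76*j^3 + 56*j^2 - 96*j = (j - 2)*(j^6 + 4*j^5 - 9*j^4 - 40*j^3 - 4*j^2 + 48*j) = (j - 2)*(j + 2)*(j^5 + 2*j^4 - 13*j^3 - 14*j^2 + 24*j) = (j - 2)*(j - 1)*(j + 2)*(j^4 + 3*j^3 - 10*j^2 - 24*j) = (j - 3)*(j - 2)*(j - 1)*(j + 2)*(j^3 + 6*j^2 + 8*j) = (j - 3)*(j - 2)*(j - 1)*(j + 2)*(j + 4)*(j^2 + 2*j) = j*(j - 3)*(j - 2)*(j - 1)*(j + 2)*(j + 4)*(j + 2)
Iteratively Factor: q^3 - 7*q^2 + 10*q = (q - 2)*(q^2 - 5*q) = q*(q - 2)*(q - 5)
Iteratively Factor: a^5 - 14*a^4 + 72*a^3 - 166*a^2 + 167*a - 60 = (a - 4)*(a^4 - 10*a^3 + 32*a^2 - 38*a + 15) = (a - 4)*(a - 3)*(a^3 - 7*a^2 + 11*a - 5) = (a - 4)*(a - 3)*(a - 1)*(a^2 - 6*a + 5) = (a - 4)*(a - 3)*(a - 1)^2*(a - 5)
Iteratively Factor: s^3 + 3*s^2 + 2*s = (s)*(s^2 + 3*s + 2) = s*(s + 1)*(s + 2)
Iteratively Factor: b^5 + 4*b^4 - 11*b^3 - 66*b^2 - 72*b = (b + 3)*(b^4 + b^3 - 14*b^2 - 24*b) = (b + 3)^2*(b^3 - 2*b^2 - 8*b) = b*(b + 3)^2*(b^2 - 2*b - 8) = b*(b - 4)*(b + 3)^2*(b + 2)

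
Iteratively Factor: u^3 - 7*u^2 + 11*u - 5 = (u - 1)*(u^2 - 6*u + 5) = (u - 1)^2*(u - 5)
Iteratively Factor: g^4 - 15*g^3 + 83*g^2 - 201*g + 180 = (g - 5)*(g^3 - 10*g^2 + 33*g - 36) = (g - 5)*(g - 4)*(g^2 - 6*g + 9) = (g - 5)*(g - 4)*(g - 3)*(g - 3)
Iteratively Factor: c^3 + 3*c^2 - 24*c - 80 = (c + 4)*(c^2 - c - 20) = (c - 5)*(c + 4)*(c + 4)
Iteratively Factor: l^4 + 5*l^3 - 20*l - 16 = (l + 2)*(l^3 + 3*l^2 - 6*l - 8) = (l - 2)*(l + 2)*(l^2 + 5*l + 4) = (l - 2)*(l + 2)*(l + 4)*(l + 1)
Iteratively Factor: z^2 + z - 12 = (z - 3)*(z + 4)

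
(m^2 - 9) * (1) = m^2 - 9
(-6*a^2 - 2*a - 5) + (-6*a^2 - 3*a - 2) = -12*a^2 - 5*a - 7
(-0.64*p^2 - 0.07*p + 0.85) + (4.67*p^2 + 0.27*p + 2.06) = 4.03*p^2 + 0.2*p + 2.91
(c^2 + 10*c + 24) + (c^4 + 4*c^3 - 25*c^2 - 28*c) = c^4 + 4*c^3 - 24*c^2 - 18*c + 24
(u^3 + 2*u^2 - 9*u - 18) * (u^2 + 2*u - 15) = u^5 + 4*u^4 - 20*u^3 - 66*u^2 + 99*u + 270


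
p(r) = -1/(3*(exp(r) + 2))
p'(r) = exp(r)/(3*(exp(r) + 2)^2)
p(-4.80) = -0.17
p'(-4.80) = 0.00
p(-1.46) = -0.15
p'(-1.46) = 0.02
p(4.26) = -0.00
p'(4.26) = 0.00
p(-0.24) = -0.12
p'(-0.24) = 0.03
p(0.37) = -0.10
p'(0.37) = 0.04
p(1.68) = -0.05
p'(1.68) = 0.03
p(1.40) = -0.06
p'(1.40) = 0.04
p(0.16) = -0.11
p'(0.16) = 0.04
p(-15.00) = -0.17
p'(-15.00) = 0.00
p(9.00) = 0.00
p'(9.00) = 0.00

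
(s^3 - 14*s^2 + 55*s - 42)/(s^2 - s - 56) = (-s^3 + 14*s^2 - 55*s + 42)/(-s^2 + s + 56)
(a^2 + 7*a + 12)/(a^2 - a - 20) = (a + 3)/(a - 5)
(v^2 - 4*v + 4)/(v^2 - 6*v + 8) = (v - 2)/(v - 4)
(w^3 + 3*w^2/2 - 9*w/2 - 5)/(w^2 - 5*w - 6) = (w^2 + w/2 - 5)/(w - 6)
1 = 1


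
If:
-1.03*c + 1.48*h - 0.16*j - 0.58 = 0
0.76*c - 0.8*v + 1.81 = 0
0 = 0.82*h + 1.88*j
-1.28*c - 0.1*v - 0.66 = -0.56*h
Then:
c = -0.67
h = -0.07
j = 0.03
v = 1.62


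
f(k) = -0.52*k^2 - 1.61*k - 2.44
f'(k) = -1.04*k - 1.61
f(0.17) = -2.73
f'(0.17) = -1.79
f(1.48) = -5.96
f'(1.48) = -3.15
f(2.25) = -8.70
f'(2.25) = -3.95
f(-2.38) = -1.55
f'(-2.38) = 0.87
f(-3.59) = -3.36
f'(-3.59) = 2.12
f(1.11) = -4.87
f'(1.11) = -2.76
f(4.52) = -20.34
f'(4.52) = -6.31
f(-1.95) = -1.28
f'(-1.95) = 0.42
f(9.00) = -59.05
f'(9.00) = -10.97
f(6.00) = -30.82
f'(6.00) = -7.85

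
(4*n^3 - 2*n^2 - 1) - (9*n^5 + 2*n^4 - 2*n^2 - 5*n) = -9*n^5 - 2*n^4 + 4*n^3 + 5*n - 1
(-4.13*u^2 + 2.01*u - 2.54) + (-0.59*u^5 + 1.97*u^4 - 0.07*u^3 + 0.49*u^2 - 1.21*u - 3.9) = -0.59*u^5 + 1.97*u^4 - 0.07*u^3 - 3.64*u^2 + 0.8*u - 6.44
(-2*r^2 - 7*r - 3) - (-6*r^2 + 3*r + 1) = 4*r^2 - 10*r - 4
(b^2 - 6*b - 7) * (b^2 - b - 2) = b^4 - 7*b^3 - 3*b^2 + 19*b + 14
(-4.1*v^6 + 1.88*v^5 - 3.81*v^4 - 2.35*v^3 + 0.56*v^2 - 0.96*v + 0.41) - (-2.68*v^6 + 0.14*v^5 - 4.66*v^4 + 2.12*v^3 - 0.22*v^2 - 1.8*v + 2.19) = -1.42*v^6 + 1.74*v^5 + 0.85*v^4 - 4.47*v^3 + 0.78*v^2 + 0.84*v - 1.78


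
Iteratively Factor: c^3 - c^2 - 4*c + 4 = (c + 2)*(c^2 - 3*c + 2) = (c - 1)*(c + 2)*(c - 2)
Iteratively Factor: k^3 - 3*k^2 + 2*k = (k - 2)*(k^2 - k) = k*(k - 2)*(k - 1)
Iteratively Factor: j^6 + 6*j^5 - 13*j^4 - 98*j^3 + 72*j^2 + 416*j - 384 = (j - 3)*(j^5 + 9*j^4 + 14*j^3 - 56*j^2 - 96*j + 128) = (j - 3)*(j + 4)*(j^4 + 5*j^3 - 6*j^2 - 32*j + 32) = (j - 3)*(j + 4)^2*(j^3 + j^2 - 10*j + 8) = (j - 3)*(j - 1)*(j + 4)^2*(j^2 + 2*j - 8) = (j - 3)*(j - 1)*(j + 4)^3*(j - 2)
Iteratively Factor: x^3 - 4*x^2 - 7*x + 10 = (x - 5)*(x^2 + x - 2) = (x - 5)*(x + 2)*(x - 1)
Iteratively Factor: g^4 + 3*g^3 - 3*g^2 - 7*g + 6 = (g - 1)*(g^3 + 4*g^2 + g - 6) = (g - 1)*(g + 2)*(g^2 + 2*g - 3) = (g - 1)*(g + 2)*(g + 3)*(g - 1)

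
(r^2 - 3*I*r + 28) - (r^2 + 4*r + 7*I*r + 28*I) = -4*r - 10*I*r + 28 - 28*I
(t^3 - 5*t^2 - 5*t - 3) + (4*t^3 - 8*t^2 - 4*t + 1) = 5*t^3 - 13*t^2 - 9*t - 2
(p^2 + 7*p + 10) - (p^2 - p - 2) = 8*p + 12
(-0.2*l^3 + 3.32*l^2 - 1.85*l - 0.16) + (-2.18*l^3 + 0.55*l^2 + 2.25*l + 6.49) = -2.38*l^3 + 3.87*l^2 + 0.4*l + 6.33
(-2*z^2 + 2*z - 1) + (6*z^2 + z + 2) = 4*z^2 + 3*z + 1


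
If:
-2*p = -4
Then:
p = 2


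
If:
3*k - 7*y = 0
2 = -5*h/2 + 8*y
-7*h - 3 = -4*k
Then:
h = -8/49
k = 13/28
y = 39/196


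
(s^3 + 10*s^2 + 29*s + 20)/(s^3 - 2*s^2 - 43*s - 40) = (s + 4)/(s - 8)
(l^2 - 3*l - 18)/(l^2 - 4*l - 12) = (l + 3)/(l + 2)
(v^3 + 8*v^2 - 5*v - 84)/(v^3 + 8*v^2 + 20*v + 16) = (v^2 + 4*v - 21)/(v^2 + 4*v + 4)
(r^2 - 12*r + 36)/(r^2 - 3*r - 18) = (r - 6)/(r + 3)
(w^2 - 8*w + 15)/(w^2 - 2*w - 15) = (w - 3)/(w + 3)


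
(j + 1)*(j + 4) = j^2 + 5*j + 4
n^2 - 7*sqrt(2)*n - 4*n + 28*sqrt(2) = (n - 4)*(n - 7*sqrt(2))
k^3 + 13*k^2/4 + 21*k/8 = k*(k + 3/2)*(k + 7/4)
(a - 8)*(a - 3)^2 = a^3 - 14*a^2 + 57*a - 72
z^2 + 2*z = z*(z + 2)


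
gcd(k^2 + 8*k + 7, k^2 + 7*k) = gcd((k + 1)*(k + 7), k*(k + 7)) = k + 7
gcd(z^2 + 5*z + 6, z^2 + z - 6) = z + 3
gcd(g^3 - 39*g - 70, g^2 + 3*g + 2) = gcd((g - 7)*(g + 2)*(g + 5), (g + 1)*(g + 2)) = g + 2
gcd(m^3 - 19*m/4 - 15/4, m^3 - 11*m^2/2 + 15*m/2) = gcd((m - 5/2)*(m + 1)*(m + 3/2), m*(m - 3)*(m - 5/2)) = m - 5/2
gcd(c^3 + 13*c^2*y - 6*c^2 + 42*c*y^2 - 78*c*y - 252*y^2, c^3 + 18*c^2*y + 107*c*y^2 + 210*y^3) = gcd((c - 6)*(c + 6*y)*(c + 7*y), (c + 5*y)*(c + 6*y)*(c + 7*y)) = c^2 + 13*c*y + 42*y^2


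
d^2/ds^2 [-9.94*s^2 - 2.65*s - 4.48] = -19.8800000000000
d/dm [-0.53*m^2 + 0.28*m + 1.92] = 0.28 - 1.06*m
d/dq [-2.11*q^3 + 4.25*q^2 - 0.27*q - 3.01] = -6.33*q^2 + 8.5*q - 0.27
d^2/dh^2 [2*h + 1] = 0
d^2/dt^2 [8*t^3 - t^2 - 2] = 48*t - 2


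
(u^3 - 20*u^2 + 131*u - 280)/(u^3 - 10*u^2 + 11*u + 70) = (u - 8)/(u + 2)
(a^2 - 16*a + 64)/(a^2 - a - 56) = (a - 8)/(a + 7)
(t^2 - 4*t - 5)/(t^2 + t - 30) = (t + 1)/(t + 6)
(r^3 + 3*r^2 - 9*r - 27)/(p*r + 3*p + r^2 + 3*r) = (r^2 - 9)/(p + r)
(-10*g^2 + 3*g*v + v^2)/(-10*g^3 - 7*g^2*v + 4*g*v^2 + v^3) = 1/(g + v)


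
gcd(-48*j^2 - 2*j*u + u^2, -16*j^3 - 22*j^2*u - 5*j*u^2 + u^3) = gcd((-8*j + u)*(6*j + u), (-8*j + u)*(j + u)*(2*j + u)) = -8*j + u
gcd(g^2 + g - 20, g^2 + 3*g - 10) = g + 5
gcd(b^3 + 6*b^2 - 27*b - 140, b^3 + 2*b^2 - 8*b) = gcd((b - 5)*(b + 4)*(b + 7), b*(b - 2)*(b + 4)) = b + 4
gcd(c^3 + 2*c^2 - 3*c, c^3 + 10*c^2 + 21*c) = c^2 + 3*c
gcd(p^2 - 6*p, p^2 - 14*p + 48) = p - 6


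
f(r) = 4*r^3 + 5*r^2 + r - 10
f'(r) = 12*r^2 + 10*r + 1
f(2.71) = 109.04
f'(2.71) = 116.23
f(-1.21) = -10.98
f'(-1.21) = 6.47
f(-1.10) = -10.37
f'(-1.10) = 4.52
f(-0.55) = -9.70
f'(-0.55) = -0.87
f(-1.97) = -23.15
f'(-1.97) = 27.87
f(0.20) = -9.57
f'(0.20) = 3.48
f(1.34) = 9.94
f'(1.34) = 35.95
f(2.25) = 63.12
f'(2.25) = 84.25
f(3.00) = 146.00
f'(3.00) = 139.00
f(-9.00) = -2530.00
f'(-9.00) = 883.00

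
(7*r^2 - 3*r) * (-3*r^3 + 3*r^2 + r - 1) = -21*r^5 + 30*r^4 - 2*r^3 - 10*r^2 + 3*r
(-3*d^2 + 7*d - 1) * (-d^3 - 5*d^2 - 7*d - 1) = 3*d^5 + 8*d^4 - 13*d^3 - 41*d^2 + 1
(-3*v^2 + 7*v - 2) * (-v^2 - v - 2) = 3*v^4 - 4*v^3 + v^2 - 12*v + 4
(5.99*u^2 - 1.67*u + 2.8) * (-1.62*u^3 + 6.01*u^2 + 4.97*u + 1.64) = -9.7038*u^5 + 38.7053*u^4 + 15.1976*u^3 + 18.3517*u^2 + 11.1772*u + 4.592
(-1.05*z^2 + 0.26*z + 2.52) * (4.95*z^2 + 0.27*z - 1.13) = -5.1975*z^4 + 1.0035*z^3 + 13.7307*z^2 + 0.3866*z - 2.8476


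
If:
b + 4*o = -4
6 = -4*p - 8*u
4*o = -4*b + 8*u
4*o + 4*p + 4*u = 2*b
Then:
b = -16/9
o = -5/9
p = 5/6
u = -7/6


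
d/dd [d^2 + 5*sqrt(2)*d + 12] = 2*d + 5*sqrt(2)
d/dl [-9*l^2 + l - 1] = 1 - 18*l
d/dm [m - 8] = 1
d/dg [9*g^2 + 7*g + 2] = 18*g + 7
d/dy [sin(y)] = cos(y)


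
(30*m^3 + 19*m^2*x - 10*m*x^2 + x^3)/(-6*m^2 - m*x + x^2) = (-30*m^3 - 19*m^2*x + 10*m*x^2 - x^3)/(6*m^2 + m*x - x^2)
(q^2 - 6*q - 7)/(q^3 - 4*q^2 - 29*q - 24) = (q - 7)/(q^2 - 5*q - 24)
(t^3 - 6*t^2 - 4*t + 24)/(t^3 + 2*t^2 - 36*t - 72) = (t - 2)/(t + 6)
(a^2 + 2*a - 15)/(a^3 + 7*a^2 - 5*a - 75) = 1/(a + 5)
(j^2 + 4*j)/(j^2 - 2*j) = (j + 4)/(j - 2)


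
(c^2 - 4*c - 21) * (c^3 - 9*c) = c^5 - 4*c^4 - 30*c^3 + 36*c^2 + 189*c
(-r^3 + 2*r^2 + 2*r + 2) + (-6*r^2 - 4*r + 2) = -r^3 - 4*r^2 - 2*r + 4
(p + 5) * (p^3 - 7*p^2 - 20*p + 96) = p^4 - 2*p^3 - 55*p^2 - 4*p + 480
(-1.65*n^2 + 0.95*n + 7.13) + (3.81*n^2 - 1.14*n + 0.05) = 2.16*n^2 - 0.19*n + 7.18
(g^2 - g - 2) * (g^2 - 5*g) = g^4 - 6*g^3 + 3*g^2 + 10*g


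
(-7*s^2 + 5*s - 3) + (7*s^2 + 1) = 5*s - 2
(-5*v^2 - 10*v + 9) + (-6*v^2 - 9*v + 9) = -11*v^2 - 19*v + 18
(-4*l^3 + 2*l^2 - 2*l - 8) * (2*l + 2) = -8*l^4 - 4*l^3 - 20*l - 16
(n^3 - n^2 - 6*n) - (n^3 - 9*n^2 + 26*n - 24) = 8*n^2 - 32*n + 24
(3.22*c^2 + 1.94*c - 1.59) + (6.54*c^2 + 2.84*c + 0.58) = 9.76*c^2 + 4.78*c - 1.01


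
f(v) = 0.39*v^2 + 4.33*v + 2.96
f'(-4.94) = 0.48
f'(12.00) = 13.69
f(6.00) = 42.98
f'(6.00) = 9.01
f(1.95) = 12.89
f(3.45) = 22.54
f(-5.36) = -9.04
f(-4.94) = -8.91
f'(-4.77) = 0.61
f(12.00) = 111.08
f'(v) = 0.78*v + 4.33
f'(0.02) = 4.35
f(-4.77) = -8.82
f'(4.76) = 8.04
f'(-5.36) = 0.15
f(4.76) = 32.41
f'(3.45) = 7.02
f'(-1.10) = 3.47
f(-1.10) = -1.33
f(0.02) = 3.05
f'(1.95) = 5.85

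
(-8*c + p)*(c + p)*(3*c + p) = -24*c^3 - 29*c^2*p - 4*c*p^2 + p^3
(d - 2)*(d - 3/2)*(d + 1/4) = d^3 - 13*d^2/4 + 17*d/8 + 3/4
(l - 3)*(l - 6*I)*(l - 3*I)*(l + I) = l^4 - 3*l^3 - 8*I*l^3 - 9*l^2 + 24*I*l^2 + 27*l - 18*I*l + 54*I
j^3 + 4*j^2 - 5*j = j*(j - 1)*(j + 5)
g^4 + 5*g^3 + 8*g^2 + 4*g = g*(g + 1)*(g + 2)^2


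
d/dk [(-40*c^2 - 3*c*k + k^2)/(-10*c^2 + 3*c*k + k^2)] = 6*c/(4*c^2 - 4*c*k + k^2)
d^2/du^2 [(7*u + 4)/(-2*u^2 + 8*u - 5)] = 4*(-8*(u - 2)^2*(7*u + 4) + 3*(7*u - 8)*(2*u^2 - 8*u + 5))/(2*u^2 - 8*u + 5)^3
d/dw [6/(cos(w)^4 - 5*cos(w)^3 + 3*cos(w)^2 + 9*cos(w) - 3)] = 6*(4*cos(w)^3 - 15*cos(w)^2 + 6*cos(w) + 9)*sin(w)/(cos(w)^4 - 5*cos(w)^3 + 3*cos(w)^2 + 9*cos(w) - 3)^2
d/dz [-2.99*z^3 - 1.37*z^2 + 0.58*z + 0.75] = -8.97*z^2 - 2.74*z + 0.58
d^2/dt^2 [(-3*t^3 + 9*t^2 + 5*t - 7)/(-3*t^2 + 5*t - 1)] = 6*(-38*t^3 + 75*t^2 - 87*t + 40)/(27*t^6 - 135*t^5 + 252*t^4 - 215*t^3 + 84*t^2 - 15*t + 1)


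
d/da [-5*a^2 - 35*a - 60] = -10*a - 35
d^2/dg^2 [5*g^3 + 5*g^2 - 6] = 30*g + 10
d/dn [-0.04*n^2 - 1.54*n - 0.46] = -0.08*n - 1.54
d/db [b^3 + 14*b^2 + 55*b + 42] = 3*b^2 + 28*b + 55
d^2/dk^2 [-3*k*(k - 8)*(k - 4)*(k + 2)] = -36*k^2 + 180*k - 48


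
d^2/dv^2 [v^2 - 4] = 2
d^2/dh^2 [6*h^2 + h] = 12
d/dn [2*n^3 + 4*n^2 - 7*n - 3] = 6*n^2 + 8*n - 7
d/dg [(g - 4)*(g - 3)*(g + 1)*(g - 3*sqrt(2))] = 4*g^3 - 18*g^2 - 9*sqrt(2)*g^2 + 10*g + 36*sqrt(2)*g - 15*sqrt(2) + 12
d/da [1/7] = 0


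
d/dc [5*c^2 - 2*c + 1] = 10*c - 2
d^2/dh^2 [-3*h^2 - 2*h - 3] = -6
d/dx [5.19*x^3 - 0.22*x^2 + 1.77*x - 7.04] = 15.57*x^2 - 0.44*x + 1.77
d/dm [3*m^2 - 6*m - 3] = 6*m - 6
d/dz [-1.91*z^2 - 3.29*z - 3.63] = -3.82*z - 3.29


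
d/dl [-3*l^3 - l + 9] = -9*l^2 - 1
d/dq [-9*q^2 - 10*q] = -18*q - 10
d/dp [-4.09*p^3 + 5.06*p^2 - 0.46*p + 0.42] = -12.27*p^2 + 10.12*p - 0.46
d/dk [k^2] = 2*k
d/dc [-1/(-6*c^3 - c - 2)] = (-18*c^2 - 1)/(6*c^3 + c + 2)^2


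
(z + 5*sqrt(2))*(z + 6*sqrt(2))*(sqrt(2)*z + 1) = sqrt(2)*z^3 + 23*z^2 + 71*sqrt(2)*z + 60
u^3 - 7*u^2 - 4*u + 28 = (u - 7)*(u - 2)*(u + 2)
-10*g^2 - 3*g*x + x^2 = (-5*g + x)*(2*g + x)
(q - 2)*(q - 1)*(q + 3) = q^3 - 7*q + 6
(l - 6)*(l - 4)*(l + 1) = l^3 - 9*l^2 + 14*l + 24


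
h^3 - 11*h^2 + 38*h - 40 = (h - 5)*(h - 4)*(h - 2)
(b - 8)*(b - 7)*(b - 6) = b^3 - 21*b^2 + 146*b - 336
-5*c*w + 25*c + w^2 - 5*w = (-5*c + w)*(w - 5)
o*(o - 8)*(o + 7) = o^3 - o^2 - 56*o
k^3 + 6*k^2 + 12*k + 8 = (k + 2)^3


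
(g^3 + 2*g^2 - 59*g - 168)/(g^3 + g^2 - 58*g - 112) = (g + 3)/(g + 2)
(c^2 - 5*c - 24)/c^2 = 1 - 5/c - 24/c^2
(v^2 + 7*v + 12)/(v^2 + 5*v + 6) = (v + 4)/(v + 2)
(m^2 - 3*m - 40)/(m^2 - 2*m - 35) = (m - 8)/(m - 7)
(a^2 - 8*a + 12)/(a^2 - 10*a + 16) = (a - 6)/(a - 8)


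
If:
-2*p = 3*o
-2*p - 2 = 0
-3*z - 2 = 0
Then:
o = 2/3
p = -1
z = -2/3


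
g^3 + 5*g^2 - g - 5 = (g - 1)*(g + 1)*(g + 5)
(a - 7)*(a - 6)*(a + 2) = a^3 - 11*a^2 + 16*a + 84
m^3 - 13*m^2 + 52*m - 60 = (m - 6)*(m - 5)*(m - 2)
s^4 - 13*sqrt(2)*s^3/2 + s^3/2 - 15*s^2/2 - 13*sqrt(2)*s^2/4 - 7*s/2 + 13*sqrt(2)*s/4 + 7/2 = (s - 1/2)*(s + 1)*(s - 7*sqrt(2))*(s + sqrt(2)/2)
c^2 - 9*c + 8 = (c - 8)*(c - 1)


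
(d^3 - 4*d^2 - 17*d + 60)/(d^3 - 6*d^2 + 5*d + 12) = (d^2 - d - 20)/(d^2 - 3*d - 4)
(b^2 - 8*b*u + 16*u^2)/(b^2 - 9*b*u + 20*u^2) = (-b + 4*u)/(-b + 5*u)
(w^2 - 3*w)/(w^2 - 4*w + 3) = w/(w - 1)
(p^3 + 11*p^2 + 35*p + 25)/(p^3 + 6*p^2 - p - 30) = (p^2 + 6*p + 5)/(p^2 + p - 6)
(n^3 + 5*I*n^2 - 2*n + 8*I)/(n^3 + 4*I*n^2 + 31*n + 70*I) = (n^2 + 3*I*n + 4)/(n^2 + 2*I*n + 35)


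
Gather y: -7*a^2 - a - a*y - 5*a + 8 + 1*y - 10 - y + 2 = -7*a^2 - a*y - 6*a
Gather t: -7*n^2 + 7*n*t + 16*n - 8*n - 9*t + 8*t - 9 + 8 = -7*n^2 + 8*n + t*(7*n - 1) - 1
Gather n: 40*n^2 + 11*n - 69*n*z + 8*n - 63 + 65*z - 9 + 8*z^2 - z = 40*n^2 + n*(19 - 69*z) + 8*z^2 + 64*z - 72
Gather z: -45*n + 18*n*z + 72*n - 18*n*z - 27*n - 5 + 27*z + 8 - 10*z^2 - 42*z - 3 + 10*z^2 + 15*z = 0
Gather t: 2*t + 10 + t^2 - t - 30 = t^2 + t - 20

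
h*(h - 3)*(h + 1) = h^3 - 2*h^2 - 3*h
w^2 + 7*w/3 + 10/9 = (w + 2/3)*(w + 5/3)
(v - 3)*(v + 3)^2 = v^3 + 3*v^2 - 9*v - 27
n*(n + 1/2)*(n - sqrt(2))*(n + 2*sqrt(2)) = n^4 + n^3/2 + sqrt(2)*n^3 - 4*n^2 + sqrt(2)*n^2/2 - 2*n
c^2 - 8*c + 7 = (c - 7)*(c - 1)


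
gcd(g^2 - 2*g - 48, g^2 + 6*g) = g + 6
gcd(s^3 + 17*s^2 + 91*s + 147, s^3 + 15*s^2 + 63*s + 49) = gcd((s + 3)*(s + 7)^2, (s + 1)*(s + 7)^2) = s^2 + 14*s + 49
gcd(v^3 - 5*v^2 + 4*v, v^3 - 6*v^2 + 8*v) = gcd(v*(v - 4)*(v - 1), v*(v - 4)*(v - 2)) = v^2 - 4*v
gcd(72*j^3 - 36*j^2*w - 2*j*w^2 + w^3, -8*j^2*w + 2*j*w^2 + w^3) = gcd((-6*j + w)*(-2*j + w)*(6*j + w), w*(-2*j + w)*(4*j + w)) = -2*j + w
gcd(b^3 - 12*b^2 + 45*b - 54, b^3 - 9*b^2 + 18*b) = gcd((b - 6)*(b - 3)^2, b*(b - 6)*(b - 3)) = b^2 - 9*b + 18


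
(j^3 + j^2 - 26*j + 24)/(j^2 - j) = j + 2 - 24/j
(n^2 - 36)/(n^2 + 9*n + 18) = (n - 6)/(n + 3)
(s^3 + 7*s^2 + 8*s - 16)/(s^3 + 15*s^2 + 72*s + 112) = (s - 1)/(s + 7)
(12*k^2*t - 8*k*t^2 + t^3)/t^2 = 12*k^2/t - 8*k + t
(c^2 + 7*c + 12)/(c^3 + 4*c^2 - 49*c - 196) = (c + 3)/(c^2 - 49)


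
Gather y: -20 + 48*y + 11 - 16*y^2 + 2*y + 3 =-16*y^2 + 50*y - 6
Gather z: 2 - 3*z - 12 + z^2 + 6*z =z^2 + 3*z - 10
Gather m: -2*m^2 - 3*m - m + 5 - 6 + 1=-2*m^2 - 4*m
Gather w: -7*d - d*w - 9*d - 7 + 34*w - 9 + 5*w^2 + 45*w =-16*d + 5*w^2 + w*(79 - d) - 16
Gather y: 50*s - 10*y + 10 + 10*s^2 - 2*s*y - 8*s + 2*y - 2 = 10*s^2 + 42*s + y*(-2*s - 8) + 8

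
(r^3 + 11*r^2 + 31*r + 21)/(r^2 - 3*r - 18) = (r^2 + 8*r + 7)/(r - 6)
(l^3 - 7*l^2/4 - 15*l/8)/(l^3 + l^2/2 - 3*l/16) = 2*(2*l - 5)/(4*l - 1)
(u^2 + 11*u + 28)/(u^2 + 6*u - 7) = (u + 4)/(u - 1)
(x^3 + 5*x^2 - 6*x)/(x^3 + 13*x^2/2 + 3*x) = 2*(x - 1)/(2*x + 1)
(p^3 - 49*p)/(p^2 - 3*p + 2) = p*(p^2 - 49)/(p^2 - 3*p + 2)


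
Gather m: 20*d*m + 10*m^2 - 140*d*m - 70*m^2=-120*d*m - 60*m^2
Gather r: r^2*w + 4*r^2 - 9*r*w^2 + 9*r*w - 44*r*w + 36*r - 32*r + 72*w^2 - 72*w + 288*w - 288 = r^2*(w + 4) + r*(-9*w^2 - 35*w + 4) + 72*w^2 + 216*w - 288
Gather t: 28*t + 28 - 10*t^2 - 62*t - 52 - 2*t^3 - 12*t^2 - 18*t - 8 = -2*t^3 - 22*t^2 - 52*t - 32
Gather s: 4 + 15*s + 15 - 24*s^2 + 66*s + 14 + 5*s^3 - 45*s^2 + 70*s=5*s^3 - 69*s^2 + 151*s + 33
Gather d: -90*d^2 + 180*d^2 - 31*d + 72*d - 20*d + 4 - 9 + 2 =90*d^2 + 21*d - 3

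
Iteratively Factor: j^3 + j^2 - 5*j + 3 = (j - 1)*(j^2 + 2*j - 3) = (j - 1)*(j + 3)*(j - 1)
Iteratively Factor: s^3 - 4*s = (s - 2)*(s^2 + 2*s) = s*(s - 2)*(s + 2)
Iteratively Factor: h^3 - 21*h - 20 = (h - 5)*(h^2 + 5*h + 4) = (h - 5)*(h + 1)*(h + 4)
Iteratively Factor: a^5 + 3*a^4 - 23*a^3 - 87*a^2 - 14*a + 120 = (a + 4)*(a^4 - a^3 - 19*a^2 - 11*a + 30) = (a + 2)*(a + 4)*(a^3 - 3*a^2 - 13*a + 15) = (a - 5)*(a + 2)*(a + 4)*(a^2 + 2*a - 3) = (a - 5)*(a + 2)*(a + 3)*(a + 4)*(a - 1)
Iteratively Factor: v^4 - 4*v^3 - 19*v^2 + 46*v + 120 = (v + 3)*(v^3 - 7*v^2 + 2*v + 40) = (v + 2)*(v + 3)*(v^2 - 9*v + 20) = (v - 5)*(v + 2)*(v + 3)*(v - 4)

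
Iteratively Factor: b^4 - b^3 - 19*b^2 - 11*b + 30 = (b + 2)*(b^3 - 3*b^2 - 13*b + 15) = (b - 1)*(b + 2)*(b^2 - 2*b - 15) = (b - 5)*(b - 1)*(b + 2)*(b + 3)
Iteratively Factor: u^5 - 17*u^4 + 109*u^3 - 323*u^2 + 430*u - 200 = (u - 5)*(u^4 - 12*u^3 + 49*u^2 - 78*u + 40) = (u - 5)*(u - 2)*(u^3 - 10*u^2 + 29*u - 20) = (u - 5)*(u - 4)*(u - 2)*(u^2 - 6*u + 5) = (u - 5)*(u - 4)*(u - 2)*(u - 1)*(u - 5)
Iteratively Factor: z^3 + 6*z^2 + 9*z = (z + 3)*(z^2 + 3*z) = z*(z + 3)*(z + 3)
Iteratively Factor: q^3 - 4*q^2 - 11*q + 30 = (q + 3)*(q^2 - 7*q + 10) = (q - 5)*(q + 3)*(q - 2)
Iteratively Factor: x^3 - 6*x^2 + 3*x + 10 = (x + 1)*(x^2 - 7*x + 10) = (x - 5)*(x + 1)*(x - 2)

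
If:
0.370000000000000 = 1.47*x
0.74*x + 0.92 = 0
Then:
No Solution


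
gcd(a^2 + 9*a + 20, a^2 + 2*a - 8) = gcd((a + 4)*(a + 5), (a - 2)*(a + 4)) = a + 4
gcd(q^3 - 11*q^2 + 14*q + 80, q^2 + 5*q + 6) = q + 2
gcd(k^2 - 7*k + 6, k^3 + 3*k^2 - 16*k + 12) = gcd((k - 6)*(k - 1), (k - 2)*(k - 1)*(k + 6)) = k - 1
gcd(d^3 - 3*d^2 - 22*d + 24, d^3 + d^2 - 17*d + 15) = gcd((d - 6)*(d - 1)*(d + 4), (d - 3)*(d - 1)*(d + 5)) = d - 1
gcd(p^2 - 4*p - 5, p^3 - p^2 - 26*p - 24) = p + 1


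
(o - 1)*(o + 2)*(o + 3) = o^3 + 4*o^2 + o - 6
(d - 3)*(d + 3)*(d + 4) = d^3 + 4*d^2 - 9*d - 36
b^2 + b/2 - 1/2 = (b - 1/2)*(b + 1)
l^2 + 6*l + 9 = (l + 3)^2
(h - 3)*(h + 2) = h^2 - h - 6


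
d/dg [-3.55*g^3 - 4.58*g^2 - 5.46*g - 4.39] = -10.65*g^2 - 9.16*g - 5.46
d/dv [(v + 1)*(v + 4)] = 2*v + 5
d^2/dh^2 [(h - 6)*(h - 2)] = 2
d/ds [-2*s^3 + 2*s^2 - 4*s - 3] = -6*s^2 + 4*s - 4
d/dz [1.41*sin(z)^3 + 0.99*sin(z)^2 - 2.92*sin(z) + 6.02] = (4.23*sin(z)^2 + 1.98*sin(z) - 2.92)*cos(z)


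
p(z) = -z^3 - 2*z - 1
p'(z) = -3*z^2 - 2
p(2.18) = -15.72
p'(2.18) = -16.26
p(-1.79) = 8.32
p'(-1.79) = -11.61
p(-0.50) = 0.12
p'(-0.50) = -2.75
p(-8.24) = 574.96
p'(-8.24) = -205.69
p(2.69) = -25.85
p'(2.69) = -23.71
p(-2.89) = 28.92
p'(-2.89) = -27.06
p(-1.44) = 4.87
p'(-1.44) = -8.22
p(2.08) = -14.16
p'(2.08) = -14.98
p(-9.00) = 746.00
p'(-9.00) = -245.00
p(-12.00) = 1751.00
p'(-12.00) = -434.00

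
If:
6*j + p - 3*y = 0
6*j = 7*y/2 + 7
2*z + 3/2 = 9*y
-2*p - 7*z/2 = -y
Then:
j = 2471/1320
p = -1673/220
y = 133/110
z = 258/55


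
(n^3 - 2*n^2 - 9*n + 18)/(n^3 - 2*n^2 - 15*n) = (n^2 - 5*n + 6)/(n*(n - 5))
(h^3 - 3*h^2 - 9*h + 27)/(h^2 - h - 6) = (h^2 - 9)/(h + 2)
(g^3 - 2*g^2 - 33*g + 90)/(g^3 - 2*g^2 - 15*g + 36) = (g^2 + g - 30)/(g^2 + g - 12)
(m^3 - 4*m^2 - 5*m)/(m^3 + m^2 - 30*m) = (m + 1)/(m + 6)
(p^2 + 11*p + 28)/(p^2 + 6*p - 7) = (p + 4)/(p - 1)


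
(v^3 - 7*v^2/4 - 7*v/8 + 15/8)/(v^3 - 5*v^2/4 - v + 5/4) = (v - 3/2)/(v - 1)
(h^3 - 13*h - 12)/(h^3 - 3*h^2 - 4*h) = (h + 3)/h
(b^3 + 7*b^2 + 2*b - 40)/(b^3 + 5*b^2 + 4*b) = (b^2 + 3*b - 10)/(b*(b + 1))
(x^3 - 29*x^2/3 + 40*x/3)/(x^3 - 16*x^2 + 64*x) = (x - 5/3)/(x - 8)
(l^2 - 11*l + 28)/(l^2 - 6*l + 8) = (l - 7)/(l - 2)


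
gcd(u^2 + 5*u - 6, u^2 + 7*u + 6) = u + 6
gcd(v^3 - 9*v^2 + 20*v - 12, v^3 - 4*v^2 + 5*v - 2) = v^2 - 3*v + 2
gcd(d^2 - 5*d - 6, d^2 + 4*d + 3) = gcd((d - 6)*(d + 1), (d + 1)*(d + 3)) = d + 1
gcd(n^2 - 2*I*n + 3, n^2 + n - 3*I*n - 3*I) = n - 3*I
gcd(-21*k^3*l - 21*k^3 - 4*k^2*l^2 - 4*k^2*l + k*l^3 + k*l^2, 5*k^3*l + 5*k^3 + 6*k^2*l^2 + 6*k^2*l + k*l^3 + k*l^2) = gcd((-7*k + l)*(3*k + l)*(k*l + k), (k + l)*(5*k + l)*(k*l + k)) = k*l + k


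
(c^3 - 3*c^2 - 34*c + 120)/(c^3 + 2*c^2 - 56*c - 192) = (c^2 - 9*c + 20)/(c^2 - 4*c - 32)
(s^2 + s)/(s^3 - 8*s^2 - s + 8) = s/(s^2 - 9*s + 8)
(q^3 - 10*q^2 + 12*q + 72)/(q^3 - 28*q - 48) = (q - 6)/(q + 4)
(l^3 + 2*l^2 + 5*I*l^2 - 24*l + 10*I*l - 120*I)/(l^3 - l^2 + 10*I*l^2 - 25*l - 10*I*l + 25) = (l^2 + 2*l - 24)/(l^2 + l*(-1 + 5*I) - 5*I)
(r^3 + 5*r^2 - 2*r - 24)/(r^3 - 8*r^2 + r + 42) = (r^3 + 5*r^2 - 2*r - 24)/(r^3 - 8*r^2 + r + 42)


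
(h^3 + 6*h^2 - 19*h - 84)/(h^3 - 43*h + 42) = (h^2 - h - 12)/(h^2 - 7*h + 6)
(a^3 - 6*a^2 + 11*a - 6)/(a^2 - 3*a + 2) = a - 3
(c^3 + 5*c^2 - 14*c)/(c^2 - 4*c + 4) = c*(c + 7)/(c - 2)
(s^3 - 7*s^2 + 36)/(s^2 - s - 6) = s - 6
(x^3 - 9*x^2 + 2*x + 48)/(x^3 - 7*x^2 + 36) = (x - 8)/(x - 6)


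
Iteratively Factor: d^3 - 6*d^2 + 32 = (d - 4)*(d^2 - 2*d - 8) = (d - 4)^2*(d + 2)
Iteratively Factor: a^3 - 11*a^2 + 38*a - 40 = (a - 5)*(a^2 - 6*a + 8) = (a - 5)*(a - 4)*(a - 2)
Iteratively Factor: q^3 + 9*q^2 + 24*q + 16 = (q + 1)*(q^2 + 8*q + 16) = (q + 1)*(q + 4)*(q + 4)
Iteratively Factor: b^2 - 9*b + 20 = (b - 5)*(b - 4)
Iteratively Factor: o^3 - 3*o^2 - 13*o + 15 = (o - 1)*(o^2 - 2*o - 15) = (o - 1)*(o + 3)*(o - 5)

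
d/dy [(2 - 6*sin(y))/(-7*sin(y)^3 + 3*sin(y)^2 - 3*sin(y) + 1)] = 12*(-7*sin(y)^2 + 5*sin(y) - 1)*sin(y)*cos(y)/(7*sin(y)^3 - 3*sin(y)^2 + 3*sin(y) - 1)^2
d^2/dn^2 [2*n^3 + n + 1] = 12*n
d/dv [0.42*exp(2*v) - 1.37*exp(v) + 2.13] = (0.84*exp(v) - 1.37)*exp(v)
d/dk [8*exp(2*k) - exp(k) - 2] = (16*exp(k) - 1)*exp(k)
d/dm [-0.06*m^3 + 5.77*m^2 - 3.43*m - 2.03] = -0.18*m^2 + 11.54*m - 3.43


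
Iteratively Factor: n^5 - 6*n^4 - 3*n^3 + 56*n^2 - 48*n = (n)*(n^4 - 6*n^3 - 3*n^2 + 56*n - 48) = n*(n - 4)*(n^3 - 2*n^2 - 11*n + 12) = n*(n - 4)*(n - 1)*(n^2 - n - 12) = n*(n - 4)*(n - 1)*(n + 3)*(n - 4)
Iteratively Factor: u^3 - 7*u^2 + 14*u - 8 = (u - 1)*(u^2 - 6*u + 8) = (u - 2)*(u - 1)*(u - 4)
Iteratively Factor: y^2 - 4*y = (y - 4)*(y)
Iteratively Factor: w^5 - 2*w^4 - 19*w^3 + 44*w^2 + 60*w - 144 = (w + 4)*(w^4 - 6*w^3 + 5*w^2 + 24*w - 36) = (w + 2)*(w + 4)*(w^3 - 8*w^2 + 21*w - 18) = (w - 3)*(w + 2)*(w + 4)*(w^2 - 5*w + 6) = (w - 3)*(w - 2)*(w + 2)*(w + 4)*(w - 3)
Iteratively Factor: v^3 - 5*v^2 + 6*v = (v - 2)*(v^2 - 3*v) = (v - 3)*(v - 2)*(v)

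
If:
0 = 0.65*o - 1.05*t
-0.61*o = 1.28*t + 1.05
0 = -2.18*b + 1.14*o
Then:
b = -0.39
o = -0.75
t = -0.46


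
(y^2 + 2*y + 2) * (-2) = -2*y^2 - 4*y - 4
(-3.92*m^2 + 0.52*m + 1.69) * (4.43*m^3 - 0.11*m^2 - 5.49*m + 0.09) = -17.3656*m^5 + 2.7348*m^4 + 28.9503*m^3 - 3.3935*m^2 - 9.2313*m + 0.1521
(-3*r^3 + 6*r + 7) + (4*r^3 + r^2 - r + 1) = r^3 + r^2 + 5*r + 8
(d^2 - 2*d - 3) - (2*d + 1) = d^2 - 4*d - 4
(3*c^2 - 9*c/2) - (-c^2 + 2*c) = 4*c^2 - 13*c/2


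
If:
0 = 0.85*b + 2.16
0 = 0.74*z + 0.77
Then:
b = -2.54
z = -1.04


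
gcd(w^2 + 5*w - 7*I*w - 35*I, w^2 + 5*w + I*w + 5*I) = w + 5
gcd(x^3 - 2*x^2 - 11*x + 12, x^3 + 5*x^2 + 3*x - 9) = x^2 + 2*x - 3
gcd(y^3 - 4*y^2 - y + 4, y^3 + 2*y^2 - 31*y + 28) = y^2 - 5*y + 4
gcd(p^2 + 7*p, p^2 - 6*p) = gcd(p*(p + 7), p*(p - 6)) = p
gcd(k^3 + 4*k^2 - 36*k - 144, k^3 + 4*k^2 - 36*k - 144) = k^3 + 4*k^2 - 36*k - 144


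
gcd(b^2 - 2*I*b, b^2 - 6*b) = b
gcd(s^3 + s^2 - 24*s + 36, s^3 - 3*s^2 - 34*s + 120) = s + 6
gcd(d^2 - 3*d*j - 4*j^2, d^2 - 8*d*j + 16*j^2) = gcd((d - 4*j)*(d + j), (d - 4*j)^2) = d - 4*j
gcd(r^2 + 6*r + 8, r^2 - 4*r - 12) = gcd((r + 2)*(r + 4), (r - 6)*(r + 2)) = r + 2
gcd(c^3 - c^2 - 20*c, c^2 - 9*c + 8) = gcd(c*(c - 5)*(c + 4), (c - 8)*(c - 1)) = 1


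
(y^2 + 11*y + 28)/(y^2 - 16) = (y + 7)/(y - 4)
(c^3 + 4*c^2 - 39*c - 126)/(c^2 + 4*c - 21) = (c^2 - 3*c - 18)/(c - 3)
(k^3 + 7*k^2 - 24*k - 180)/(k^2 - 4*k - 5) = (k^2 + 12*k + 36)/(k + 1)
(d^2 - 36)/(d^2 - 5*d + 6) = (d^2 - 36)/(d^2 - 5*d + 6)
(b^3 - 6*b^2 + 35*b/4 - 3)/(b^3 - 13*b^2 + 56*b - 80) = (b^2 - 2*b + 3/4)/(b^2 - 9*b + 20)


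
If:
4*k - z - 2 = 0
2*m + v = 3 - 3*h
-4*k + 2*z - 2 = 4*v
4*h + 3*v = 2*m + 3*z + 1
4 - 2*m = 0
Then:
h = 8/31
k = -17/62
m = 2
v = -55/31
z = -96/31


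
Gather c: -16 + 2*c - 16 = 2*c - 32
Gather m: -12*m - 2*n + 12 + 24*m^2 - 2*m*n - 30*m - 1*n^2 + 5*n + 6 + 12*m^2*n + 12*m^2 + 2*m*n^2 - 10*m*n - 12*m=m^2*(12*n + 36) + m*(2*n^2 - 12*n - 54) - n^2 + 3*n + 18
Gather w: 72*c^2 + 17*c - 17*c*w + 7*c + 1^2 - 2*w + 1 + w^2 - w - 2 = 72*c^2 + 24*c + w^2 + w*(-17*c - 3)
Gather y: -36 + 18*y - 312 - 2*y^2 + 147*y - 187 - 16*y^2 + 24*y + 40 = -18*y^2 + 189*y - 495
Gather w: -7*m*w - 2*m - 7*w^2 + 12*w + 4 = -2*m - 7*w^2 + w*(12 - 7*m) + 4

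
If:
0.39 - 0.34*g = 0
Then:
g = 1.15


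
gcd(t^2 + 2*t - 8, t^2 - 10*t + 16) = t - 2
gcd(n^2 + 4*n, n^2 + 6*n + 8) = n + 4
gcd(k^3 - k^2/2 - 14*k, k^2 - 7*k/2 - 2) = k - 4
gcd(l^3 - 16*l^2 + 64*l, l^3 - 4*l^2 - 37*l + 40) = l - 8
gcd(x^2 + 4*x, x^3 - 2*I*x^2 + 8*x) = x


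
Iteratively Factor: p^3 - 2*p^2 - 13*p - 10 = (p + 2)*(p^2 - 4*p - 5) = (p - 5)*(p + 2)*(p + 1)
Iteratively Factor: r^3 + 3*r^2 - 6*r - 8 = (r + 4)*(r^2 - r - 2) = (r - 2)*(r + 4)*(r + 1)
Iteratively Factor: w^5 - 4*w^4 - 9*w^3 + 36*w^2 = (w - 4)*(w^4 - 9*w^2) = w*(w - 4)*(w^3 - 9*w) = w*(w - 4)*(w - 3)*(w^2 + 3*w) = w^2*(w - 4)*(w - 3)*(w + 3)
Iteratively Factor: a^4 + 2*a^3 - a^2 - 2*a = (a + 1)*(a^3 + a^2 - 2*a) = a*(a + 1)*(a^2 + a - 2) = a*(a + 1)*(a + 2)*(a - 1)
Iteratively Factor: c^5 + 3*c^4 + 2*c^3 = (c + 2)*(c^4 + c^3) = c*(c + 2)*(c^3 + c^2) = c^2*(c + 2)*(c^2 + c) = c^3*(c + 2)*(c + 1)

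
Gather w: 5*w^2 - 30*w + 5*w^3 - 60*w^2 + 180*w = 5*w^3 - 55*w^2 + 150*w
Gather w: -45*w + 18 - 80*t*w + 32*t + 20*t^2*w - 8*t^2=-8*t^2 + 32*t + w*(20*t^2 - 80*t - 45) + 18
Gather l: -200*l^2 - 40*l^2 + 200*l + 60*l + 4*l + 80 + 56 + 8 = -240*l^2 + 264*l + 144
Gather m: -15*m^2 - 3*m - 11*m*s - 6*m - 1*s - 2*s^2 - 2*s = -15*m^2 + m*(-11*s - 9) - 2*s^2 - 3*s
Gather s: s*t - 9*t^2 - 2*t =s*t - 9*t^2 - 2*t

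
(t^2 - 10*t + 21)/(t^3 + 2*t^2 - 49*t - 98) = (t - 3)/(t^2 + 9*t + 14)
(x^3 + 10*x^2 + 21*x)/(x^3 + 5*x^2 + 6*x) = (x + 7)/(x + 2)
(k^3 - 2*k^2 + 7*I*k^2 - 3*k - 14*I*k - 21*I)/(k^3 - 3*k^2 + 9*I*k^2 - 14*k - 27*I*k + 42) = (k + 1)/(k + 2*I)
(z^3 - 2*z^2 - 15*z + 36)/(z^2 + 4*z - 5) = (z^3 - 2*z^2 - 15*z + 36)/(z^2 + 4*z - 5)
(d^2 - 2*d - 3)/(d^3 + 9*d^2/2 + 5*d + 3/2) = 2*(d - 3)/(2*d^2 + 7*d + 3)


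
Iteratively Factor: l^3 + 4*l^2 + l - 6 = (l + 2)*(l^2 + 2*l - 3) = (l - 1)*(l + 2)*(l + 3)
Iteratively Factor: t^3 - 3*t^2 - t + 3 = (t - 1)*(t^2 - 2*t - 3) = (t - 3)*(t - 1)*(t + 1)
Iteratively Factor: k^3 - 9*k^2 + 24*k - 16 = (k - 1)*(k^2 - 8*k + 16) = (k - 4)*(k - 1)*(k - 4)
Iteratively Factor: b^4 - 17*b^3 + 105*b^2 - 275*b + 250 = (b - 5)*(b^3 - 12*b^2 + 45*b - 50) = (b - 5)^2*(b^2 - 7*b + 10) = (b - 5)^3*(b - 2)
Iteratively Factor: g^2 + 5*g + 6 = (g + 3)*(g + 2)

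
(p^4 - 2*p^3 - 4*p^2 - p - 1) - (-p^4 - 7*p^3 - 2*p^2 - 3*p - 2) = 2*p^4 + 5*p^3 - 2*p^2 + 2*p + 1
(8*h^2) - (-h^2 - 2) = 9*h^2 + 2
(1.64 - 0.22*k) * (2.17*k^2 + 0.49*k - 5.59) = -0.4774*k^3 + 3.451*k^2 + 2.0334*k - 9.1676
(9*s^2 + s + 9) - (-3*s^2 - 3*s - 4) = 12*s^2 + 4*s + 13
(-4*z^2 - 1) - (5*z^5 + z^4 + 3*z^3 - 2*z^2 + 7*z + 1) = -5*z^5 - z^4 - 3*z^3 - 2*z^2 - 7*z - 2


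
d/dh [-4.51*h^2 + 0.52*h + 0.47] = 0.52 - 9.02*h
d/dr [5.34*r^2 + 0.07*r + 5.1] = 10.68*r + 0.07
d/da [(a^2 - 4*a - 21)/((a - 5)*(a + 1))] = 32*(a - 2)/(a^4 - 8*a^3 + 6*a^2 + 40*a + 25)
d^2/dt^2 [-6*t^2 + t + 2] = -12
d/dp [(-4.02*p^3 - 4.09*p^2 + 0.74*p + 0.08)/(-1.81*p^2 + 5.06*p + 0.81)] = (7.2762*p^4 - 40.6824*p^3 - 29.1246*p^2 - 6.3362*p + 0.1946)/(3.2761*p^4 - 18.3172*p^3 + 22.6714*p^2 + 8.1972*p + 0.6561)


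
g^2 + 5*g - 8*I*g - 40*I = (g + 5)*(g - 8*I)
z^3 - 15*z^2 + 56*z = z*(z - 8)*(z - 7)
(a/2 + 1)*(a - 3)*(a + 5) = a^3/2 + 2*a^2 - 11*a/2 - 15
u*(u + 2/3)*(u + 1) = u^3 + 5*u^2/3 + 2*u/3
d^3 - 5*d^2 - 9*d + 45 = (d - 5)*(d - 3)*(d + 3)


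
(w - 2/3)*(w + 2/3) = w^2 - 4/9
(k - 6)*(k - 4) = k^2 - 10*k + 24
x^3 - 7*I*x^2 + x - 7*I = (x - 7*I)*(x - I)*(x + I)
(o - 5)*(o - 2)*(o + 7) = o^3 - 39*o + 70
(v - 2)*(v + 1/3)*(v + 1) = v^3 - 2*v^2/3 - 7*v/3 - 2/3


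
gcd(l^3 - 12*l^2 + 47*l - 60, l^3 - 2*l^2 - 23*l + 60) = l^2 - 7*l + 12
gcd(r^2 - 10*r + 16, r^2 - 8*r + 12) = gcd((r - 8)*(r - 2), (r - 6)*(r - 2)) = r - 2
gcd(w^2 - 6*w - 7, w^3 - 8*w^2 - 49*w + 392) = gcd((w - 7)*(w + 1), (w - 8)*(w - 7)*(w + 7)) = w - 7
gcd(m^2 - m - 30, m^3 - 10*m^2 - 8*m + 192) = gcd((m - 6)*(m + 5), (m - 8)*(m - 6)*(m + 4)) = m - 6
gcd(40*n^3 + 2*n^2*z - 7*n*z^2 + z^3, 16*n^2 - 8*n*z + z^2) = -4*n + z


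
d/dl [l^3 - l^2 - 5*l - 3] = 3*l^2 - 2*l - 5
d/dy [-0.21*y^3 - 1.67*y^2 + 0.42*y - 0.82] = -0.63*y^2 - 3.34*y + 0.42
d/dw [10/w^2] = -20/w^3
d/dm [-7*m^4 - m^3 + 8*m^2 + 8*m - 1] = -28*m^3 - 3*m^2 + 16*m + 8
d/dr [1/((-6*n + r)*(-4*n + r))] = 2*(5*n - r)/((4*n - r)^2*(6*n - r)^2)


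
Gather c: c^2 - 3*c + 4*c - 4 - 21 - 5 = c^2 + c - 30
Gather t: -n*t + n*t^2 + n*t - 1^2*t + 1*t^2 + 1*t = t^2*(n + 1)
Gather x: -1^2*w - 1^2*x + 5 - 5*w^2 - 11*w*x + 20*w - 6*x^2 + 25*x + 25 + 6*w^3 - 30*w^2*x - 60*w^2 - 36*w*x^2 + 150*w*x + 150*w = 6*w^3 - 65*w^2 + 169*w + x^2*(-36*w - 6) + x*(-30*w^2 + 139*w + 24) + 30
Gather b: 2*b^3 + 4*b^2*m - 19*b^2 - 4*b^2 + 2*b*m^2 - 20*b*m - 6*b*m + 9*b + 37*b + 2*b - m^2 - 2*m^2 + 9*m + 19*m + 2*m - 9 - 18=2*b^3 + b^2*(4*m - 23) + b*(2*m^2 - 26*m + 48) - 3*m^2 + 30*m - 27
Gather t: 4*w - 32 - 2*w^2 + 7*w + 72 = -2*w^2 + 11*w + 40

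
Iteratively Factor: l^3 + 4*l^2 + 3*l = (l + 1)*(l^2 + 3*l) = (l + 1)*(l + 3)*(l)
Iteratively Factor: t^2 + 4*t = (t + 4)*(t)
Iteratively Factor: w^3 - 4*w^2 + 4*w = (w - 2)*(w^2 - 2*w) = (w - 2)^2*(w)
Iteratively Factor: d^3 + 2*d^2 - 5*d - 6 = (d + 1)*(d^2 + d - 6) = (d - 2)*(d + 1)*(d + 3)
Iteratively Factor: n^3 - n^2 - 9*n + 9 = (n - 1)*(n^2 - 9) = (n - 1)*(n + 3)*(n - 3)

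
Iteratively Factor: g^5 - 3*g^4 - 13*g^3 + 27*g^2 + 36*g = (g)*(g^4 - 3*g^3 - 13*g^2 + 27*g + 36) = g*(g + 3)*(g^3 - 6*g^2 + 5*g + 12) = g*(g - 4)*(g + 3)*(g^2 - 2*g - 3) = g*(g - 4)*(g + 1)*(g + 3)*(g - 3)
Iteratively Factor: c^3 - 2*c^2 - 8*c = (c - 4)*(c^2 + 2*c) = (c - 4)*(c + 2)*(c)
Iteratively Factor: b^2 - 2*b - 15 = (b - 5)*(b + 3)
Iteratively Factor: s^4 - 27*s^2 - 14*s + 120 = (s - 2)*(s^3 + 2*s^2 - 23*s - 60) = (s - 5)*(s - 2)*(s^2 + 7*s + 12) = (s - 5)*(s - 2)*(s + 4)*(s + 3)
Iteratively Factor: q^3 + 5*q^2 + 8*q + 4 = (q + 2)*(q^2 + 3*q + 2) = (q + 2)^2*(q + 1)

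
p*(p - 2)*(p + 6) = p^3 + 4*p^2 - 12*p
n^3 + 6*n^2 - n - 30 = (n - 2)*(n + 3)*(n + 5)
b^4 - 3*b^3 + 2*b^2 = b^2*(b - 2)*(b - 1)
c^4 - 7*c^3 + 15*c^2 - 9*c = c*(c - 3)^2*(c - 1)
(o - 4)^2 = o^2 - 8*o + 16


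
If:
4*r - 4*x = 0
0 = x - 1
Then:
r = 1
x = 1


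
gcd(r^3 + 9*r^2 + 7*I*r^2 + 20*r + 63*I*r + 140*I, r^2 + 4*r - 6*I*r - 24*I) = r + 4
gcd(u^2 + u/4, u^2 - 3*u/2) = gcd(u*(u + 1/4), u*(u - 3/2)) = u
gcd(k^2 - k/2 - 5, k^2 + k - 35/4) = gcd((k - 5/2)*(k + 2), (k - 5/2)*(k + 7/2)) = k - 5/2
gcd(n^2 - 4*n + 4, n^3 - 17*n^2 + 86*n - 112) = n - 2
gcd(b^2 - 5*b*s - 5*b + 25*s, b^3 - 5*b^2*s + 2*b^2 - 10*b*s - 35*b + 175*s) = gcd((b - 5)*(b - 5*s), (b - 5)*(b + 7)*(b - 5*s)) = -b^2 + 5*b*s + 5*b - 25*s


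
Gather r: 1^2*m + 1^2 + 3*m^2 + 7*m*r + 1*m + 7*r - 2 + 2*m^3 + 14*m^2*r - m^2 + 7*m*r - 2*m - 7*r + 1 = 2*m^3 + 2*m^2 + r*(14*m^2 + 14*m)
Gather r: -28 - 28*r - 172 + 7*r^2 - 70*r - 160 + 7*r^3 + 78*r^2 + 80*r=7*r^3 + 85*r^2 - 18*r - 360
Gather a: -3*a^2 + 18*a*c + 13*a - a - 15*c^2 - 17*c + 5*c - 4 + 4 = -3*a^2 + a*(18*c + 12) - 15*c^2 - 12*c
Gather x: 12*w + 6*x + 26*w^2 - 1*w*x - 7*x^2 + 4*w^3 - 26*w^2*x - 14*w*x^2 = 4*w^3 + 26*w^2 + 12*w + x^2*(-14*w - 7) + x*(-26*w^2 - w + 6)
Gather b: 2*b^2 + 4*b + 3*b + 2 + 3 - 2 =2*b^2 + 7*b + 3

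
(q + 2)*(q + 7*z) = q^2 + 7*q*z + 2*q + 14*z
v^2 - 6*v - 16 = (v - 8)*(v + 2)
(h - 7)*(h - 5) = h^2 - 12*h + 35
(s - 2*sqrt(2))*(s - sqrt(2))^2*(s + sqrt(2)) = s^4 - 3*sqrt(2)*s^3 + 2*s^2 + 6*sqrt(2)*s - 8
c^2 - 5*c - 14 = (c - 7)*(c + 2)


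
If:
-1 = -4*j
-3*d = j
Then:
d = -1/12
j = 1/4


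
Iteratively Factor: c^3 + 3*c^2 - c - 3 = (c + 3)*(c^2 - 1) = (c - 1)*(c + 3)*(c + 1)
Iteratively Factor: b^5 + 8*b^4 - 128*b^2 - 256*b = (b)*(b^4 + 8*b^3 - 128*b - 256) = b*(b + 4)*(b^3 + 4*b^2 - 16*b - 64) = b*(b - 4)*(b + 4)*(b^2 + 8*b + 16) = b*(b - 4)*(b + 4)^2*(b + 4)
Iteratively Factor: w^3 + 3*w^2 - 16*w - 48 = (w + 3)*(w^2 - 16) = (w + 3)*(w + 4)*(w - 4)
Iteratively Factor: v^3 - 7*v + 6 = (v - 2)*(v^2 + 2*v - 3) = (v - 2)*(v - 1)*(v + 3)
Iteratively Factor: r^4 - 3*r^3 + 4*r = (r)*(r^3 - 3*r^2 + 4) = r*(r - 2)*(r^2 - r - 2) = r*(r - 2)^2*(r + 1)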